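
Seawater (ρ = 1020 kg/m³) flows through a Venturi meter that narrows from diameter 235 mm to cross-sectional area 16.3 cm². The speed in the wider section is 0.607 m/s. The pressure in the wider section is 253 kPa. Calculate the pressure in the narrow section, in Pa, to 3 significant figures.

By continuity, v₂ = v₁·A₁/A₂ = 0.607·(434/16.3) = 16.2 m/s.
Along the horizontal streamline, P + ½ρv² is constant.
P₂ = P₁ − ½ρ(v₂² − v₁²) = 253000 − ½·1020·(16.2² − 0.607²) = 253000 − 133000 = 120000 Pa.

P₂ ≈ 120000 Pa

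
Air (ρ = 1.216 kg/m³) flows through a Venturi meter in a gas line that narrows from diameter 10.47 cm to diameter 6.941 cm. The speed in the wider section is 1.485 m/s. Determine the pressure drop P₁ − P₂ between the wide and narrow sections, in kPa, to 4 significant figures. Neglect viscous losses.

Continuity gives A₁v₁ = A₂v₂, so v₂ = (86.10 cm²)/(37.84 cm²) × 1.485 m/s = 3.379 m/s.
Bernoulli (h₁ = h₂): P₁ − P₂ = ½ρ(v₂² − v₁²).
P₁ − P₂ = ½·1.216·(3.379² − 1.485²) = ½·1.216·9.212 = 5.601 Pa.

ΔP = 0.005601 kPa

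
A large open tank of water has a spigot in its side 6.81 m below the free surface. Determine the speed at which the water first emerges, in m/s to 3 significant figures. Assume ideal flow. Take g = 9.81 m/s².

v ≈ 11.6 m/s

With the surface at rest and both surface and jet at atmospheric pressure, Bernoulli gives ρg h = ½ρv², so v = √(2gh) = √(2·9.81·6.81) = 11.6 m/s.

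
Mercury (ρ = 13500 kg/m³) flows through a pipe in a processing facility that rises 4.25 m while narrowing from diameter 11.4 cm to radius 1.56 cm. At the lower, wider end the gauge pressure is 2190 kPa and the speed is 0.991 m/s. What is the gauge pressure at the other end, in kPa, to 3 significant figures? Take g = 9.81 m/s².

By continuity, v₂ = v₁·A₁/A₂ = 0.991·(102/7.65) = 13.2 m/s.
Energy conservation along the streamline gives P₂ = P₁ − ½ρ(v₂² − v₁²) − ρg(h₂ − h₁).
P₂ = 2190000 + ½·13500·(0.991² − 13.2²) − 13500·9.81·(+4.25) = 2190000 + (-1170000) − (563000) = 452000 Pa.

P₂ ≈ 452 kPa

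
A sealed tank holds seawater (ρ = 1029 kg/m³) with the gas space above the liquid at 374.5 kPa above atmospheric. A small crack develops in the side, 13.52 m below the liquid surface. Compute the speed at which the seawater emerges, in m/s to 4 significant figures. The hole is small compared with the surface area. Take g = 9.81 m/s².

v ≈ 31.51 m/s

Take point 1 at the surface (v₁ ≈ 0) and point 2 at the hole (at atmospheric pressure). Bernoulli: P₁ + ρg h = P_atm + ½ρv₂².
With P₁ − P_atm = 374500 Pa, v₂ = √(2gh + 2ΔP/ρ) = √(2·9.81·13.52 + 2·374500/1029) = 31.51 m/s.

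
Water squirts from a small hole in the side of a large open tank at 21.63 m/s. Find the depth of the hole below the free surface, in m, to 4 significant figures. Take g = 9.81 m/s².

h ≈ 23.85 m

Torricelli: v = √(2gh), so h = v²/(2g).
h = 21.63²/(2·9.81) = 467.9/19.62 = 23.85 m.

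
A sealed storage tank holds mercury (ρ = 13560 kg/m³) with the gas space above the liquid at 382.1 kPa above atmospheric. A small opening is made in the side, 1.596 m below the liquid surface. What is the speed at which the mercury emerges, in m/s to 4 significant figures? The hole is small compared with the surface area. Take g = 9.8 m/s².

Take point 1 at the surface (v₁ ≈ 0) and point 2 at the hole (at atmospheric pressure). Bernoulli: P₁ + ρg h = P_atm + ½ρv₂².
With P₁ − P_atm = 382100 Pa, v₂ = √(2gh + 2ΔP/ρ) = √(2·9.8·1.596 + 2·382100/13560) = 9.362 m/s.

v = 9.362 m/s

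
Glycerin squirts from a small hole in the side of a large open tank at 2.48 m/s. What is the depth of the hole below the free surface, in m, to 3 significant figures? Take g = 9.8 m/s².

Torricelli: v = √(2gh), so h = v²/(2g).
h = 2.48²/(2·9.8) = 6.15/19.60 = 0.314 m.

0.314 m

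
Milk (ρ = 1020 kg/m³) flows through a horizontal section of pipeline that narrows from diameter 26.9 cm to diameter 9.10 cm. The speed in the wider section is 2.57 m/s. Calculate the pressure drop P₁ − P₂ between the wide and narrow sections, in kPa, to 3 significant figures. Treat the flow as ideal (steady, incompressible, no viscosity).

The volume flow rate is constant, so v₂ = (A₁/A₂)v₁ = (568/65.0)·2.57 = 22.5 m/s.
Bernoulli (h₁ = h₂): P₁ − P₂ = ½ρ(v₂² − v₁²).
P₁ − P₂ = ½·1020·(22.5² − 2.57²) = ½·1020·498 = 254000 Pa.

ΔP ≈ 254 kPa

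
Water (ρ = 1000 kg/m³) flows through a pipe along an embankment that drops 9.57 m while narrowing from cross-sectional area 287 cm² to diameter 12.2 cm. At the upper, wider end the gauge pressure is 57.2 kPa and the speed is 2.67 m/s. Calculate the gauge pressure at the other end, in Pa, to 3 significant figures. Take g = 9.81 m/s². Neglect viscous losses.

P₂ ≈ 133000 Pa

By continuity, v₂ = v₁·A₁/A₂ = 2.67·(287/117) = 6.56 m/s.
Bernoulli: P₁ + ½ρv₁² + ρg h₁ = P₂ + ½ρv₂² + ρg h₂, so P₂ = P₁ + ½ρ(v₁² − v₂²) − ρg(h₂ − h₁).
P₂ = 57200 + ½·1000·(2.67² − 6.56²) − 1000·9.81·(−9.57) = 57200 + (-17900) − (-93900) = 133000 Pa.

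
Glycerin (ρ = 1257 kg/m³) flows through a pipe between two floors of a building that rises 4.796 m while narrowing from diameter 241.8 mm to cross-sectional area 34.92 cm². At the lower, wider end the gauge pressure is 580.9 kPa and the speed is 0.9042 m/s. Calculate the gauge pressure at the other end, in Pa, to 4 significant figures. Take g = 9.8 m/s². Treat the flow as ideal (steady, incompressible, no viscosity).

P₂ ≈ 433500 Pa

By continuity, v₂ = v₁·A₁/A₂ = 0.9042·(459.2/34.92) = 11.89 m/s.
Applying Bernoulli between the two ends and solving for P₂: P₂ = P₁ + ½ρ(v₁² − v₂²) − ρgΔh.
P₂ = 580900 + ½·1257·(0.9042² − 11.89²) − 1257·9.8·(+4.796) = 580900 + (-88340) − (59080) = 433500 Pa.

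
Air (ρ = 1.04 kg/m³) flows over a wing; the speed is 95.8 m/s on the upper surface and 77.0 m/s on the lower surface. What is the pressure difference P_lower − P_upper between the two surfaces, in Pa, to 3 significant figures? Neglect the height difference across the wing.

The pressure is lower where the speed is higher: ΔP = ½ρ(v_up² − v_low²).
ΔP = ½·1.04·(95.8² − 77.0²) = 1690 Pa.

1690 Pa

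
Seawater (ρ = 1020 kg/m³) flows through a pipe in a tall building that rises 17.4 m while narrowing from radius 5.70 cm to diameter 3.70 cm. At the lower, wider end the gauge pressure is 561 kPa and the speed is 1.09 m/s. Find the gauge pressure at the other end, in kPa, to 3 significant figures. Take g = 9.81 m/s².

333 kPa

Mass conservation (A₁v₁ = A₂v₂) gives v₂ = 1.09 × 102/10.8 = 10.3 m/s.
Bernoulli: P₁ + ½ρv₁² + ρg h₁ = P₂ + ½ρv₂² + ρg h₂, so P₂ = P₁ + ½ρ(v₁² − v₂²) − ρg(h₂ − h₁).
P₂ = 561000 + ½·1020·(1.09² − 10.3²) − 1020·9.81·(+17.4) = 561000 + (-54000) − (174000) = 333000 Pa.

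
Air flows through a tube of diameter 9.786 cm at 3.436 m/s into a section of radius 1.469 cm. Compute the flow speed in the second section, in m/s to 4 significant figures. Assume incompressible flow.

Continuity gives A₁v₁ = A₂v₂, so v₂ = (75.21 cm²)/(6.779 cm²) × 3.436 m/s = 38.12 m/s.

v₂ ≈ 38.12 m/s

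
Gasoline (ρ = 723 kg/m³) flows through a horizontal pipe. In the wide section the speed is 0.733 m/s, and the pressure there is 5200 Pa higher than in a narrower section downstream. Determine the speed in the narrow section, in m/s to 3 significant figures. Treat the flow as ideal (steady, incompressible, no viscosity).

v₂ ≈ 3.86 m/s

With h₁ = h₂, rearranging Bernoulli gives v₂ = √(v₁² + 2ΔP/ρ).
v₂ = √(0.733² + 2·5200/723) = √(0.537 + 14.4) = 3.86 m/s.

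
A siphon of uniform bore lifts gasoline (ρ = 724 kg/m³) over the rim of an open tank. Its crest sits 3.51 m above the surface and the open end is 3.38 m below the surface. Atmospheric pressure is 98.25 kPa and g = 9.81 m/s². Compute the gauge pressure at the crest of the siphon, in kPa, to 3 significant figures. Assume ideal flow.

P_gauge = -48.9 kPa

Bernoulli surface→outlet gives ½v² = g·h_out, so v = √(2·9.81·3.38) = 8.14 m/s.
The bore is uniform, so the speed at the crest is the same v. Bernoulli surface→crest: P_atm = P_top + ½ρv² + ρg·h_top.
P_top = 98250 − ½·724·8.14² − 724·9.81·3.51 = 49300 Pa. So P_gauge = P_top − P_atm = -48900 Pa.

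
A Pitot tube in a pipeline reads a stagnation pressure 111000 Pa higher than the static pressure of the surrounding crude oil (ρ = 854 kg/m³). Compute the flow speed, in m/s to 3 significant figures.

v ≈ 16.1 m/s

At the stagnation point the flow is brought to rest, so Bernoulli gives P_stag − P_static = ½ρv².
v = √(2ΔP/ρ) = √(2·111000/854) = 16.1 m/s.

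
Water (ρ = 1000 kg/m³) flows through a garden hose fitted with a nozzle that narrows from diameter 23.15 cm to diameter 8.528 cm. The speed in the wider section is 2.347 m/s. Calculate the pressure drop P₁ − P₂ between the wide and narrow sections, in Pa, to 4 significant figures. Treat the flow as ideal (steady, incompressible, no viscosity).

ΔP ≈ 146800 Pa

Continuity gives A₁v₁ = A₂v₂, so v₂ = (420.9 cm²)/(57.12 cm²) × 2.347 m/s = 17.30 m/s.
Along the horizontal streamline, P + ½ρv² is constant.
P₁ − P₂ = ½·1000·(17.30² − 2.347²) = ½·1000·293.6 = 146800 Pa.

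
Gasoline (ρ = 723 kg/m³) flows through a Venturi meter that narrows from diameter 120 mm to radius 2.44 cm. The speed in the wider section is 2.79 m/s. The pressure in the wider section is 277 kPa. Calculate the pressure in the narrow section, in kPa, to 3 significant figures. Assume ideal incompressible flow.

Mass conservation (A₁v₁ = A₂v₂) gives v₂ = 2.79 × 113/18.7 = 16.9 m/s.
Bernoulli (h₁ = h₂): P₁ − P₂ = ½ρ(v₂² − v₁²).
P₂ = P₁ − ½ρ(v₂² − v₁²) = 277000 − ½·723·(16.9² − 2.79²) = 277000 − 100000 = 177000 Pa.

177 kPa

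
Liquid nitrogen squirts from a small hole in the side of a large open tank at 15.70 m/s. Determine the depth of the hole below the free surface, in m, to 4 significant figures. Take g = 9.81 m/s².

For a small hole in a large open tank, ½v² = gh, giving h = v²/(2g).
h = 15.70²/(2·9.81) = 246.5/19.62 = 12.56 m.

12.56 m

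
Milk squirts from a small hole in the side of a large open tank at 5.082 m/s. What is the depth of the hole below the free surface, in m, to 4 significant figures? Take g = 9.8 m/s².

Torricelli: v = √(2gh), so h = v²/(2g).
h = 5.082²/(2·9.8) = 25.83/19.60 = 1.318 m.

h = 1.318 m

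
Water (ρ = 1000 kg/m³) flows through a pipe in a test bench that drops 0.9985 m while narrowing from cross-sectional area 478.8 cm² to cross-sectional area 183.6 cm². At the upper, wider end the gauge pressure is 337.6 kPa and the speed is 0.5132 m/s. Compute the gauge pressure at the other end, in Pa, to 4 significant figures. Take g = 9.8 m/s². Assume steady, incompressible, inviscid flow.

P₂ ≈ 346600 Pa

The volume flow rate is constant, so v₂ = (A₁/A₂)v₁ = (478.8/183.6)·0.5132 = 1.338 m/s.
Bernoulli: P₁ + ½ρv₁² + ρg h₁ = P₂ + ½ρv₂² + ρg h₂, so P₂ = P₁ + ½ρ(v₁² − v₂²) − ρg(h₂ − h₁).
P₂ = 337600 + ½·1000·(0.5132² − 1.338²) − 1000·9.8·(−0.9985) = 337600 + (-763.9) − (-9785) = 346600 Pa.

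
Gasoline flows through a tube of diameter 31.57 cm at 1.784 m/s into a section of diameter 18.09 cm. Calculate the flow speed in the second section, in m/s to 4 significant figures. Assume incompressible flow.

v₂ = 5.433 m/s

By continuity, v₂ = v₁·A₁/A₂ = 1.784·(782.8/257.0) = 5.433 m/s.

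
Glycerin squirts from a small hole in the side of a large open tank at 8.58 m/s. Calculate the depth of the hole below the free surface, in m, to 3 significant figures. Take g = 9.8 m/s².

For a small hole in a large open tank, ½v² = gh, giving h = v²/(2g).
h = 8.58²/(2·9.8) = 73.6/19.60 = 3.76 m.

h ≈ 3.76 m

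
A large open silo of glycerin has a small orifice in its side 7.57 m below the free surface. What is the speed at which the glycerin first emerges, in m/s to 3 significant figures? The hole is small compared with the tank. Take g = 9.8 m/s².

The surface is effectively still and both ends are open, so ½v² = gh and v = √(2·9.8·7.57) = 12.2 m/s.

v ≈ 12.2 m/s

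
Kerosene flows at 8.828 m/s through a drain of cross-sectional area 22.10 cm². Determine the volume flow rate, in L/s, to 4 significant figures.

Q = A·v = 0.002210 m² × 8.828 m/s = 0.01951 m³/s.
Converting: 0.01951 m³/s × 1000 = 19.51 L/s.

Q = 19.51 L/s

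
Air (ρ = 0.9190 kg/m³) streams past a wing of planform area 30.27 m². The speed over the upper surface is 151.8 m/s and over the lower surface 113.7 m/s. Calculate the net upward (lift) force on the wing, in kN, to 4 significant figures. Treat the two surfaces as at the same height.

140.7 kN

From P + ½ρv² = const at equal height, P_low − P_up = ½ρ(v_up² − v_low²).
ΔP = ½·0.9190·(151.8² − 113.7²) = 4648 Pa.
Lift = ΔP · A = 4648 × 30.27 = 140700 N.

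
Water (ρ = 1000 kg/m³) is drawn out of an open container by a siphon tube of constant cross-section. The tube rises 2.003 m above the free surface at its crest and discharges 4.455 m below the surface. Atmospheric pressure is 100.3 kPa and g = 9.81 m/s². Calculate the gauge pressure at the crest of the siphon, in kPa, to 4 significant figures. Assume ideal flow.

P_gauge ≈ -63.35 kPa

Bernoulli surface→outlet gives ½v² = g·h_out, so v = √(2·9.81·4.455) = 9.349 m/s.
With constant cross-section the crest speed equals v; applying Bernoulli from the surface up to the crest, P_top = P_atm − ½ρv² − ρg·h_top.
P_top = 100300 − ½·1000·9.349² − 1000·9.81·2.003 = 36950 Pa. So P_gauge = P_top − P_atm = -63350 Pa.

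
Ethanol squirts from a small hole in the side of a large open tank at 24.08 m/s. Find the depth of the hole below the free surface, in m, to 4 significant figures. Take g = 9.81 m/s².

29.55 m

Inverting v = √(2gh) gives h = v² / 2g.
h = 24.08²/(2·9.81) = 579.8/19.62 = 29.55 m.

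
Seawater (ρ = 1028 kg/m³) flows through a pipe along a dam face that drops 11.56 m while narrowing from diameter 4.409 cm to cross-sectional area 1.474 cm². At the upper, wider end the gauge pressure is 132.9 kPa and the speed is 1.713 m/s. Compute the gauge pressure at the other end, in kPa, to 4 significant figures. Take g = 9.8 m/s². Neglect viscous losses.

89.05 kPa

Mass conservation (A₁v₁ = A₂v₂) gives v₂ = 1.713 × 15.27/1.474 = 17.74 m/s.
Bernoulli: P₁ + ½ρv₁² + ρg h₁ = P₂ + ½ρv₂² + ρg h₂, so P₂ = P₁ + ½ρ(v₁² − v₂²) − ρg(h₂ − h₁).
P₂ = 132900 + ½·1028·(1.713² − 17.74²) − 1028·9.8·(−11.56) = 132900 + (-160300) − (-116500) = 89050 Pa.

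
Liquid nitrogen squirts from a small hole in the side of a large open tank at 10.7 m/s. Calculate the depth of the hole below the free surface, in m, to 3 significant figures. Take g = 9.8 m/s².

5.84 m

For a small hole in a large open tank, ½v² = gh, giving h = v²/(2g).
h = 10.7²/(2·9.8) = 114/19.60 = 5.84 m.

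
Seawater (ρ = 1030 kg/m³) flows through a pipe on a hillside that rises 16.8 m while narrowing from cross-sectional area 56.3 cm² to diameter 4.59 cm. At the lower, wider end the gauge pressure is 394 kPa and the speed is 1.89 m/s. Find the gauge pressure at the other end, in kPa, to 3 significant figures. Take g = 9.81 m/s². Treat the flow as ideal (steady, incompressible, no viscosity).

205 kPa

Mass conservation (A₁v₁ = A₂v₂) gives v₂ = 1.89 × 56.3/16.5 = 6.43 m/s.
Energy conservation along the streamline gives P₂ = P₁ − ½ρ(v₂² − v₁²) − ρg(h₂ − h₁).
P₂ = 394000 + ½·1030·(1.89² − 6.43²) − 1030·9.81·(+16.8) = 394000 + (-19500) − (170000) = 205000 Pa.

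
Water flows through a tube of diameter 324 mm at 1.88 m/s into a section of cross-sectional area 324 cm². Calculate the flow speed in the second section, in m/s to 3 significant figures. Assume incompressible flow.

Continuity gives A₁v₁ = A₂v₂, so v₂ = (824 cm²)/(324 cm²) × 1.88 m/s = 4.78 m/s.

v₂ ≈ 4.78 m/s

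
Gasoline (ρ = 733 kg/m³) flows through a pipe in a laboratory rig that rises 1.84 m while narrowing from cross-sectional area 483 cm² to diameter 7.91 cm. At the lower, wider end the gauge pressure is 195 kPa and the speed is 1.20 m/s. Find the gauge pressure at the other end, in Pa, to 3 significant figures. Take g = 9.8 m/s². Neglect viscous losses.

Mass conservation (A₁v₁ = A₂v₂) gives v₂ = 1.20 × 483/49.1 = 11.8 m/s.
Applying Bernoulli between the two ends and solving for P₂: P₂ = P₁ + ½ρ(v₁² − v₂²) − ρgΔh.
P₂ = 195000 + ½·733·(1.20² − 11.8²) − 733·9.8·(+1.84) = 195000 + (-50500) − (13200) = 131000 Pa.

P₂ ≈ 131000 Pa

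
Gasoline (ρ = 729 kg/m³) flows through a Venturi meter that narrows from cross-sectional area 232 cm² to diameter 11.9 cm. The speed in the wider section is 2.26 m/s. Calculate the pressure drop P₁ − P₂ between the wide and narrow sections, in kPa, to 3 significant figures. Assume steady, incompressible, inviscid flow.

Continuity gives A₁v₁ = A₂v₂, so v₂ = (232 cm²)/(111 cm²) × 2.26 m/s = 4.71 m/s.
The pipe is horizontal, so Bernoulli reduces to P₁ + ½ρv₁² = P₂ + ½ρv₂².
P₁ − P₂ = ½·729·(4.71² − 2.26²) = ½·729·17.1 = 6240 Pa.

ΔP = 6.24 kPa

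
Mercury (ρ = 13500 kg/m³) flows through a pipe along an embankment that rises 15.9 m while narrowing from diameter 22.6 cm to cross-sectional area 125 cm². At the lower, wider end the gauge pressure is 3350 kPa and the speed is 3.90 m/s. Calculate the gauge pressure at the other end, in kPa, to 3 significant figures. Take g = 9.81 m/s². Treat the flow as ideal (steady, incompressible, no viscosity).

The volume flow rate is constant, so v₂ = (A₁/A₂)v₁ = (401/125)·3.90 = 12.5 m/s.
Energy conservation along the streamline gives P₂ = P₁ − ½ρ(v₂² − v₁²) − ρg(h₂ − h₁).
P₂ = 3350000 + ½·13500·(3.90² − 12.5²) − 13500·9.81·(+15.9) = 3350000 + (-955000) − (2110000) = 290000 Pa.

290 kPa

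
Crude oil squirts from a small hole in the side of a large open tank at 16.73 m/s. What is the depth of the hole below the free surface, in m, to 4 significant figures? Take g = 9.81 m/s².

h ≈ 14.27 m

Torricelli: v = √(2gh), so h = v²/(2g).
h = 16.73²/(2·9.81) = 279.9/19.62 = 14.27 m.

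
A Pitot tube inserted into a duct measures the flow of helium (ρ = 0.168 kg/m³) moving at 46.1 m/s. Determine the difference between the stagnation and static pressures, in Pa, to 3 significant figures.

179 Pa

At the stagnation point the flow is brought to rest, so Bernoulli gives P_stag − P_static = ½ρv².
ΔP = ½·0.168·46.1² = 179 Pa.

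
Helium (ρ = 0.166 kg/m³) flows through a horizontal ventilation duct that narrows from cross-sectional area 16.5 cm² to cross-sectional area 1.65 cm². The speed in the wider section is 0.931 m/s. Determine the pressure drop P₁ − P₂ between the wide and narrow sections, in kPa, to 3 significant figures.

Continuity gives A₁v₁ = A₂v₂, so v₂ = (16.5 cm²)/(1.65 cm²) × 0.931 m/s = 9.31 m/s.
Bernoulli (h₁ = h₂): P₁ − P₂ = ½ρ(v₂² − v₁²).
P₁ − P₂ = ½·0.166·(9.31² − 0.931²) = ½·0.166·85.8 = 7.12 Pa.

ΔP ≈ 0.00712 kPa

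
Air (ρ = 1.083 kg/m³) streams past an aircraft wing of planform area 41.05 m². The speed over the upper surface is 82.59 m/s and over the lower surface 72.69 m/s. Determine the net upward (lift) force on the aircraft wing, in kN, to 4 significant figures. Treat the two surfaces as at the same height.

34.17 kN

With equal heights on the two surfaces, Bernoulli gives P_lower − P_upper = ½ρ(v_upper² − v_lower²).
ΔP = ½·1.083·(82.59² − 72.69²) = 832.4 Pa.
Lift = ΔP · A = 832.4 × 41.05 = 34170 N.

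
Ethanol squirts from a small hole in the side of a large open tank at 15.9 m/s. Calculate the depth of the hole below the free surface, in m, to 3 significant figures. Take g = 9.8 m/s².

h = 12.9 m

For a small hole in a large open tank, ½v² = gh, giving h = v²/(2g).
h = 15.9²/(2·9.8) = 253/19.60 = 12.9 m.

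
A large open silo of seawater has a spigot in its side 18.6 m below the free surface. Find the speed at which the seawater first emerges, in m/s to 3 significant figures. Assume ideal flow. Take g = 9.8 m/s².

The surface is effectively still and both ends are open, so ½v² = gh and v = √(2·9.8·18.6) = 19.1 m/s.

v ≈ 19.1 m/s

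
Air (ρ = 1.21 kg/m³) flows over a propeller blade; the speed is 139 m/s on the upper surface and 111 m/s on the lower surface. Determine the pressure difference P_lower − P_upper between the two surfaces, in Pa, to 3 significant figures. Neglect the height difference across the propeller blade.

The pressure is lower where the speed is higher: ΔP = ½ρ(v_up² − v_low²).
ΔP = ½·1.21·(139² − 111²) = 4240 Pa.

4240 Pa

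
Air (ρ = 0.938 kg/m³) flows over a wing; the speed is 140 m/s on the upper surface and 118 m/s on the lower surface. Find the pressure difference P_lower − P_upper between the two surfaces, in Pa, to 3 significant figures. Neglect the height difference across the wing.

ΔP ≈ 2660 Pa

Bernoulli (same height): P_lower − P_upper = ½ρ(v_upper² − v_lower²).
ΔP = ½·0.938·(140² − 118²) = 2660 Pa.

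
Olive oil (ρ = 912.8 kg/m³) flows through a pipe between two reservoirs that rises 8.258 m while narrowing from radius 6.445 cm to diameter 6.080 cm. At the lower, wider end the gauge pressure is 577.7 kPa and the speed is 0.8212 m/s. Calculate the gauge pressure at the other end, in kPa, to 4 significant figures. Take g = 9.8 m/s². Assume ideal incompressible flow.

P₂ ≈ 497.9 kPa

Mass conservation (A₁v₁ = A₂v₂) gives v₂ = 0.8212 × 130.5/29.03 = 3.691 m/s.
Applying Bernoulli between the two ends and solving for P₂: P₂ = P₁ + ½ρ(v₁² − v₂²) − ρgΔh.
P₂ = 577700 + ½·912.8·(0.8212² − 3.691²) − 912.8·9.8·(+8.258) = 577700 + (-5910) − (73870) = 497900 Pa.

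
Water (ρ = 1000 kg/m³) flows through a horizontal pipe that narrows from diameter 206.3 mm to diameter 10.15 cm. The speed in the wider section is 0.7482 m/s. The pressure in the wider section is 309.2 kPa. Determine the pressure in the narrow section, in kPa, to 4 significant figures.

Continuity gives A₁v₁ = A₂v₂, so v₂ = (334.3 cm²)/(80.91 cm²) × 0.7482 m/s = 3.091 m/s.
With no height change, Bernoulli's equation is P₁ + ½ρv₁² = P₂ + ½ρv₂².
P₂ = P₁ − ½ρ(v₂² − v₁²) = 309200 − ½·1000·(3.091² − 0.7482²) = 309200 − 4497 = 304700 Pa.

304.7 kPa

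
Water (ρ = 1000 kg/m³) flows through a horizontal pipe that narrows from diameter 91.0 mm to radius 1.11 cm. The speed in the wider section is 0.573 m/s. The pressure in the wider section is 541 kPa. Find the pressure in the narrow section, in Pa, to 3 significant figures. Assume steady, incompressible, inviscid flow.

Mass conservation (A₁v₁ = A₂v₂) gives v₂ = 0.573 × 65.0/3.87 = 9.63 m/s.
The pipe is horizontal, so Bernoulli reduces to P₁ + ½ρv₁² = P₂ + ½ρv₂².
P₂ = P₁ − ½ρ(v₂² − v₁²) = 541000 − ½·1000·(9.63² − 0.573²) = 541000 − 46200 = 495000 Pa.

495000 Pa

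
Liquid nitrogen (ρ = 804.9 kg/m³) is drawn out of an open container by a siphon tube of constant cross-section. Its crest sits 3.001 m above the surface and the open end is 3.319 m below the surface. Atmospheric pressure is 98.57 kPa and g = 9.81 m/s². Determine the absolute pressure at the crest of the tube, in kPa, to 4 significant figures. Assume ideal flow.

The outlet speed comes from Torricelli: v = √(2g·3.319) = 8.070 m/s.
The bore is uniform, so the speed at the crest is the same v. Bernoulli surface→crest: P_atm = P_top + ½ρv² + ρg·h_top.
P_top = 98570 − ½·804.9·8.070² − 804.9·9.81·3.001 = 48670 Pa.

P_top ≈ 48.67 kPa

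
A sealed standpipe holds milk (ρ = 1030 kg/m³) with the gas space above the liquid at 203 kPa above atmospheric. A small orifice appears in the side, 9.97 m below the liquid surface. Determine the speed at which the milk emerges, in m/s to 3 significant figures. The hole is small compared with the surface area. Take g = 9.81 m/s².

24.3 m/s

Take point 1 at the surface (v₁ ≈ 0) and point 2 at the hole (at atmospheric pressure). Bernoulli: P₁ + ρg h = P_atm + ½ρv₂².
With P₁ − P_atm = 203000 Pa, v₂ = √(2gh + 2ΔP/ρ) = √(2·9.81·9.97 + 2·203000/1030) = 24.3 m/s.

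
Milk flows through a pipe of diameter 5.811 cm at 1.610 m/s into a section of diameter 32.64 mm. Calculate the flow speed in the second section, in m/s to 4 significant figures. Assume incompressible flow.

v₂ ≈ 5.103 m/s

Mass conservation (A₁v₁ = A₂v₂) gives v₂ = 1.610 × 26.52/8.367 = 5.103 m/s.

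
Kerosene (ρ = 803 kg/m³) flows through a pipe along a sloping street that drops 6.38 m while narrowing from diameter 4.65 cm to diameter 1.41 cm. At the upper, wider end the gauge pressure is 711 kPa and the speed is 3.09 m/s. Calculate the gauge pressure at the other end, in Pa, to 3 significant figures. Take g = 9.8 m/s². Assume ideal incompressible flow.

P₂ = 312000 Pa

By continuity, v₂ = v₁·A₁/A₂ = 3.09·(17.0/1.56) = 33.6 m/s.
Applying Bernoulli between the two ends and solving for P₂: P₂ = P₁ + ½ρ(v₁² − v₂²) − ρgΔh.
P₂ = 711000 + ½·803·(3.09² − 33.6²) − 803·9.8·(−6.38) = 711000 + (-450000) − (-50200) = 312000 Pa.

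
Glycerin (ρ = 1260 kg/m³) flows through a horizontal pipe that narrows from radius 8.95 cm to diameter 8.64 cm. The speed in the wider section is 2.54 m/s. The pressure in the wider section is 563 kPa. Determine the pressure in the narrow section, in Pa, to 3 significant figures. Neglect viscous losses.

By continuity, v₂ = v₁·A₁/A₂ = 2.54·(252/58.6) = 10.9 m/s.
The pipe is horizontal, so Bernoulli reduces to P₁ + ½ρv₁² = P₂ + ½ρv₂².
P₂ = P₁ − ½ρ(v₂² − v₁²) = 563000 − ½·1260·(10.9² − 2.54²) = 563000 − 70800 = 492000 Pa.

492000 Pa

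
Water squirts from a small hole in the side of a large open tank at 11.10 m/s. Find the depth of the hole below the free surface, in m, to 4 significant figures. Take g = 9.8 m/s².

For a small hole in a large open tank, ½v² = gh, giving h = v²/(2g).
h = 11.10²/(2·9.8) = 123.2/19.60 = 6.286 m.

h ≈ 6.286 m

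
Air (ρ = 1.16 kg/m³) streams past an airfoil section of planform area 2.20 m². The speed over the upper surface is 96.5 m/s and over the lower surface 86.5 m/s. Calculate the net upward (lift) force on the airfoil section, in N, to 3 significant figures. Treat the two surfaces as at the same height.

The faster flow above has the lower pressure; Bernoulli (same height) gives ΔP = ½ρ(v_up² − v_low²).
ΔP = ½·1.16·(96.5² − 86.5²) = 1060 Pa.
Lift = ΔP · A = 1060 × 2.20 = 2340 N.

F = 2340 N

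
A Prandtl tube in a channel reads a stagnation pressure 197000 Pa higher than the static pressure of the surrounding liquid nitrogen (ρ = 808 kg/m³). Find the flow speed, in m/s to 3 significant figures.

v ≈ 22.1 m/s

Bernoulli between the free stream and the stagnation point: ½ρv² = P_stag − P_static.
v = √(2ΔP/ρ) = √(2·197000/808) = 22.1 m/s.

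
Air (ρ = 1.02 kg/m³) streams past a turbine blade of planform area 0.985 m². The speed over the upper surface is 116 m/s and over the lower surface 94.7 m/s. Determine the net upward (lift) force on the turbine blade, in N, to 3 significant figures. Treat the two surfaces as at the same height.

From P + ½ρv² = const at equal height, P_low − P_up = ½ρ(v_up² − v_low²).
ΔP = ½·1.02·(116² − 94.7²) = 2290 Pa.
Lift = ΔP · A = 2290 × 0.985 = 2250 N.

F = 2250 N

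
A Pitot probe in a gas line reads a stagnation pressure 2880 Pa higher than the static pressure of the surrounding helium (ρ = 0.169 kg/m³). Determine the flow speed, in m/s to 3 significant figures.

Bernoulli between the free stream and the stagnation point: ½ρv² = P_stag − P_static.
v = √(2ΔP/ρ) = √(2·2880/0.169) = 185 m/s.

185 m/s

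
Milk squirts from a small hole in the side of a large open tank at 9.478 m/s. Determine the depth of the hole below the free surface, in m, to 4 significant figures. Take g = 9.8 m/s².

h ≈ 4.583 m

Torricelli: v = √(2gh), so h = v²/(2g).
h = 9.478²/(2·9.8) = 89.83/19.60 = 4.583 m.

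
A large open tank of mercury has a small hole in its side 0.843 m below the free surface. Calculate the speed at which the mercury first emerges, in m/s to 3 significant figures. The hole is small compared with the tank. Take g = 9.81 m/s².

Bernoulli from surface to hole (P equal, v_surface ≈ 0): v = √(2gh) = √(2×9.81×0.843) = 4.07 m/s.

v ≈ 4.07 m/s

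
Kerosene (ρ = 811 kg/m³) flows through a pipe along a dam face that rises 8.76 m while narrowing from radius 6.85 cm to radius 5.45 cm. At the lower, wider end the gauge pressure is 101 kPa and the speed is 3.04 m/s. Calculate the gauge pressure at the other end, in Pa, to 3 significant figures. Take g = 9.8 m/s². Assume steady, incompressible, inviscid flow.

By continuity, v₂ = v₁·A₁/A₂ = 3.04·(147/93.3) = 4.80 m/s.
Energy conservation along the streamline gives P₂ = P₁ − ½ρ(v₂² − v₁²) − ρg(h₂ − h₁).
P₂ = 101000 + ½·811·(3.04² − 4.80²) − 811·9.8·(+8.76) = 101000 + (-5600) − (69600) = 25800 Pa.

P₂ ≈ 25800 Pa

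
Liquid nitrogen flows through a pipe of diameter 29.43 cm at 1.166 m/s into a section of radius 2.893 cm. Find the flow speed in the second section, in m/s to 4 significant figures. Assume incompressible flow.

v₂ ≈ 30.17 m/s

Mass conservation (A₁v₁ = A₂v₂) gives v₂ = 1.166 × 680.3/26.29 = 30.17 m/s.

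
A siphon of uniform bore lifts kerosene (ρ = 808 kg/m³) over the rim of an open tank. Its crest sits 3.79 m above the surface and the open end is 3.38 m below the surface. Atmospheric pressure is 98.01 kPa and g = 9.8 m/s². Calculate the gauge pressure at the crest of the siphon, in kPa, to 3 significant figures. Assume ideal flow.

P_gauge ≈ -56.8 kPa

The outlet speed comes from Torricelli: v = √(2g·3.38) = 8.14 m/s.
Continuity keeps v the same throughout the tube; from surface to crest, P_atm + 0 = P_top + ½ρv² + ρg·h_top.
P_top = 98010 − ½·808·8.14² − 808·9.8·3.79 = 41200 Pa. So P_gauge = P_top − P_atm = -56800 Pa.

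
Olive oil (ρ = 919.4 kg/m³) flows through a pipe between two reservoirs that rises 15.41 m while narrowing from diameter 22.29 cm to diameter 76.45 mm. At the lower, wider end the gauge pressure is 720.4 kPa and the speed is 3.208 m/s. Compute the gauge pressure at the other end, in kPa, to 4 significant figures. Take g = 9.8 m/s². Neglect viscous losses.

P₂ = 244.4 kPa

The volume flow rate is constant, so v₂ = (A₁/A₂)v₁ = (390.2/45.90)·3.208 = 27.27 m/s.
Applying Bernoulli between the two ends and solving for P₂: P₂ = P₁ + ½ρ(v₁² − v₂²) − ρgΔh.
P₂ = 720400 + ½·919.4·(3.208² − 27.27²) − 919.4·9.8·(+15.41) = 720400 + (-337100) − (138800) = 244400 Pa.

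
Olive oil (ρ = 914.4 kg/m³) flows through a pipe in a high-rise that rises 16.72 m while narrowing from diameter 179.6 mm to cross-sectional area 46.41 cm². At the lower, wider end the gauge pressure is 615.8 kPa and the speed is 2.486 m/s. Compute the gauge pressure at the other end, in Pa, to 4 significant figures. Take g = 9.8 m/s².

P₂ = 384600 Pa

Continuity gives A₁v₁ = A₂v₂, so v₂ = (253.3 cm²)/(46.41 cm²) × 2.486 m/s = 13.57 m/s.
Bernoulli: P₁ + ½ρv₁² + ρg h₁ = P₂ + ½ρv₂² + ρg h₂, so P₂ = P₁ + ½ρ(v₁² − v₂²) − ρg(h₂ − h₁).
P₂ = 615800 + ½·914.4·(2.486² − 13.57²) − 914.4·9.8·(+16.72) = 615800 + (-81370) − (149800) = 384600 Pa.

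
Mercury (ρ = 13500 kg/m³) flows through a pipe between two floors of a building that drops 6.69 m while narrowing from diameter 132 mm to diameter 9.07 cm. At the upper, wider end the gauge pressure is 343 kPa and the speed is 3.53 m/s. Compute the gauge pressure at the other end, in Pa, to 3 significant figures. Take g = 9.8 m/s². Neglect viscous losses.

Mass conservation (A₁v₁ = A₂v₂) gives v₂ = 3.53 × 137/64.6 = 7.48 m/s.
Applying Bernoulli between the two ends and solving for P₂: P₂ = P₁ + ½ρ(v₁² − v₂²) − ρgΔh.
P₂ = 343000 + ½·13500·(3.53² − 7.48²) − 13500·9.8·(−6.69) = 343000 + (-293000) − (-885000) = 935000 Pa.

935000 Pa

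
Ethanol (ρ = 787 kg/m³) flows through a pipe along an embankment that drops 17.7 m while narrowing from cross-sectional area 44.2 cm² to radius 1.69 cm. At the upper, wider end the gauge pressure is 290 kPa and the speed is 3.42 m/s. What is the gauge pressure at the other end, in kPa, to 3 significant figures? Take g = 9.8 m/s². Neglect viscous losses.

Continuity gives A₁v₁ = A₂v₂, so v₂ = (44.2 cm²)/(8.97 cm²) × 3.42 m/s = 16.8 m/s.
Energy conservation along the streamline gives P₂ = P₁ − ½ρ(v₂² − v₁²) − ρg(h₂ − h₁).
P₂ = 290000 + ½·787·(3.42² − 16.8²) − 787·9.8·(−17.7) = 290000 + (-107000) − (-137000) = 319000 Pa.

P₂ ≈ 319 kPa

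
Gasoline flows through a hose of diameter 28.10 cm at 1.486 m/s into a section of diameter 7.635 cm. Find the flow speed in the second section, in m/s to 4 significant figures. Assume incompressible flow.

Continuity gives A₁v₁ = A₂v₂, so v₂ = (620.2 cm²)/(45.78 cm²) × 1.486 m/s = 20.13 m/s.

v₂ ≈ 20.13 m/s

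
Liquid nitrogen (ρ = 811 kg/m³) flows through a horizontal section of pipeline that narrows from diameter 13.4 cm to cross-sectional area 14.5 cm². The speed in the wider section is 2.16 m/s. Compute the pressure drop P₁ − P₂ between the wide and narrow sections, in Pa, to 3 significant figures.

ΔP = 177000 Pa

Mass conservation (A₁v₁ = A₂v₂) gives v₂ = 2.16 × 141/14.5 = 21.0 m/s.
Bernoulli (h₁ = h₂): P₁ − P₂ = ½ρ(v₂² − v₁²).
P₁ − P₂ = ½·811·(21.0² − 2.16²) = ½·811·437 = 177000 Pa.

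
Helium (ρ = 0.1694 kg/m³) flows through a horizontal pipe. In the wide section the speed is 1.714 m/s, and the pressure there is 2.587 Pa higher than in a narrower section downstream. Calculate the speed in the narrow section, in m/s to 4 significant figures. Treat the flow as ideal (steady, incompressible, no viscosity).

With h₁ = h₂, rearranging Bernoulli gives v₂ = √(v₁² + 2ΔP/ρ).
v₂ = √(1.714² + 2·2.587/0.1694) = √(2.938 + 30.54) = 5.786 m/s.

v₂ = 5.786 m/s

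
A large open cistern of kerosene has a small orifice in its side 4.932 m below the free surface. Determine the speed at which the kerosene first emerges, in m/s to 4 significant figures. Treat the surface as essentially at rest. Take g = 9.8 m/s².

v ≈ 9.832 m/s

Bernoulli from surface to hole (P equal, v_surface ≈ 0): v = √(2gh) = √(2×9.8×4.932) = 9.832 m/s.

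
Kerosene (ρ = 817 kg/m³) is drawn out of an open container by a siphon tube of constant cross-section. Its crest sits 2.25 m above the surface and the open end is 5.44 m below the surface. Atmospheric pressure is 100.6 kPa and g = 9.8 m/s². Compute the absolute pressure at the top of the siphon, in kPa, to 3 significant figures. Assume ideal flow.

From the surface to the outlet (both open to atmosphere, surface at rest): v = √(2g·h_out) = √(2·9.8·5.44) = 10.3 m/s.
With constant cross-section the crest speed equals v; applying Bernoulli from the surface up to the crest, P_top = P_atm − ½ρv² − ρg·h_top.
P_top = 100600 − ½·817·10.3² − 817·9.8·2.25 = 39000 Pa.

39.0 kPa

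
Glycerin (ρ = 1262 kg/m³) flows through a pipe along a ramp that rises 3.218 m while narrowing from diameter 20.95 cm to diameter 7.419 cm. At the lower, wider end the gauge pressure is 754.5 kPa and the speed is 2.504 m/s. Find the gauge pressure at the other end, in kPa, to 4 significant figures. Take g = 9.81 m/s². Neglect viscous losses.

By continuity, v₂ = v₁·A₁/A₂ = 2.504·(344.7/43.23) = 19.97 m/s.
Applying Bernoulli between the two ends and solving for P₂: P₂ = P₁ + ½ρ(v₁² − v₂²) − ρgΔh.
P₂ = 754500 + ½·1262·(2.504² − 19.97²) − 1262·9.81·(+3.218) = 754500 + (-247600) − (39840) = 467100 Pa.

P₂ = 467.1 kPa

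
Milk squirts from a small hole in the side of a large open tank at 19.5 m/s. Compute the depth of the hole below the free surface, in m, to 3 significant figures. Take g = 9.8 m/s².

h = 19.4 m

Torricelli: v = √(2gh), so h = v²/(2g).
h = 19.5²/(2·9.8) = 380/19.60 = 19.4 m.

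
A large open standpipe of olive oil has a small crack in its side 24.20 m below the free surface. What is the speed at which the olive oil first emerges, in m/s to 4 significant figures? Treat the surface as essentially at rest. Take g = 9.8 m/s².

Bernoulli from surface to hole (P equal, v_surface ≈ 0): v = √(2gh) = √(2×9.8×24.20) = 21.78 m/s.

21.78 m/s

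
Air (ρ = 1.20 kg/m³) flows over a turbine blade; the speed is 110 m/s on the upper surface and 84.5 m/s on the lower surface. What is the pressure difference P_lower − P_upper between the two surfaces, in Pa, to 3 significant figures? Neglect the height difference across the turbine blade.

The pressure is lower where the speed is higher: ΔP = ½ρ(v_up² − v_low²).
ΔP = ½·1.20·(110² − 84.5²) = 2980 Pa.

2980 Pa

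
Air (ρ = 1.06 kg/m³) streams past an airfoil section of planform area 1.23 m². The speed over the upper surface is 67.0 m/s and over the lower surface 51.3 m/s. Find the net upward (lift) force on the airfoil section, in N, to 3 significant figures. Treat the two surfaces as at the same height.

From P + ½ρv² = const at equal height, P_low − P_up = ½ρ(v_up² − v_low²).
ΔP = ½·1.06·(67.0² − 51.3²) = 984 Pa.
Lift = ΔP · A = 984 × 1.23 = 1210 N.

F ≈ 1210 N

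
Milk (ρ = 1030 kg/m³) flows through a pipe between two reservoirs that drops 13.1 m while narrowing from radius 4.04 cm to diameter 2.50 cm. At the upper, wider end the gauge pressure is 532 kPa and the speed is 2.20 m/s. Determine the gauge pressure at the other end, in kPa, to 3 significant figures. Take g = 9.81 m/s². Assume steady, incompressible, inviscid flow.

P₂ = 395 kPa

The volume flow rate is constant, so v₂ = (A₁/A₂)v₁ = (51.3/4.91)·2.20 = 23.0 m/s.
Applying Bernoulli between the two ends and solving for P₂: P₂ = P₁ + ½ρ(v₁² − v₂²) − ρgΔh.
P₂ = 532000 + ½·1030·(2.20² − 23.0²) − 1030·9.81·(−13.1) = 532000 + (-269000) − (-132000) = 395000 Pa.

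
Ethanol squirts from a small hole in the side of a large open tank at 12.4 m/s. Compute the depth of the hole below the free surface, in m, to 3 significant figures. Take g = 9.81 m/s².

7.84 m

Inverting v = √(2gh) gives h = v² / 2g.
h = 12.4²/(2·9.81) = 154/19.62 = 7.84 m.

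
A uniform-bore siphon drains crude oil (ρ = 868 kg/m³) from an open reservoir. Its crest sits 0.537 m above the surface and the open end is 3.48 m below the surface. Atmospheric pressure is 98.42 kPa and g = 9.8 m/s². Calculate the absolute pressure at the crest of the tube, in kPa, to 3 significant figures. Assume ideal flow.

P_top ≈ 64.2 kPa

From the surface to the outlet (both open to atmosphere, surface at rest): v = √(2g·h_out) = √(2·9.8·3.48) = 8.26 m/s.
The bore is uniform, so the speed at the crest is the same v. Bernoulli surface→crest: P_atm = P_top + ½ρv² + ρg·h_top.
P_top = 98420 − ½·868·8.26² − 868·9.8·0.537 = 64200 Pa.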